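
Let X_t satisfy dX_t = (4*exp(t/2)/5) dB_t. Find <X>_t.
<X>_t = 16*exp(t)/25 - 16/25

For an Itô process dX_t = a(t) dt + b(t) dB_t, the quadratic variation is <X>_t = int_0^t b(s)^2 ds (the drift term does not contribute). Here b(s) = 4*exp(s/2)/5, so
  b(s)^2 = 16*exp(s)/25.
Integrating from 0 to t:
  <X>_t = int_0^t (16*exp(s)/25) ds = 16*exp(t)/25 - 16/25.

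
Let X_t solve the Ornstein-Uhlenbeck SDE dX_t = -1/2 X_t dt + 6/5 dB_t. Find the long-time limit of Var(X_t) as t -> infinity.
lim Var(X_t) = 36/25

The OU SDE dX = -theta X dt + sigma dB admits the integrating factor exp(theta t): d(exp(theta t) X_t) = sigma exp(theta t) dB_t. Integrating from 0 to t gives X_t = x_0 * exp(-theta t) + sigma * int_0^t exp(-theta (t-s)) dB_s for any initial x_0. The Itô integral has variance (by the Itô isometry) sigma^2 * int_0^t exp(-2 theta (t - s)) ds = sigma^2 * (1 - exp(-2 theta t)) / (2 theta), independent of x_0.
With theta = 1/2, sigma = 6/5:
  Var(X_t) = (6/5)^2 * (1 - exp(-2*1/2 t)) / (2 * 1/2) = 36/25 - 36*exp(-t)/25.
As t -> infinity, exp(-2*1/2 t) -> 0, so the stationary variance is sigma^2 / (2 theta) = 36/25.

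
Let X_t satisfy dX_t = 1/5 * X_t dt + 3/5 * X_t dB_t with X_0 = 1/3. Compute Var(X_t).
Var(X_t) = (exp(9*t/25) - 1)*exp(2*t/5)/9

For GBM dX = mu X dt + sigma X dB with X_0 = x_0, apply Itô to Y = log X: dY = (mu - sigma^2/2) dt + sigma dB, so Y_t = log(x_0) + (mu - sigma^2/2) t + sigma B_t and hence X_t = x_0 * exp((mu - sigma^2/2) t + sigma B_t).
With mu = 1/5, sigma = 3/5, x_0 = 1/3, this gives:
  X_t = 1/3 * exp((1/50) * t + (3/5) * B_t).
Since sigma*B_t ~ Normal(0, sigma^2 t), E[exp(sigma*B_t)] = exp(sigma^2 t / 2); so E[X_t] = x_0 * exp((mu - sigma^2/2) t) * exp(sigma^2 t / 2) = x_0 * exp(mu t) = exp(t/5)/3.
Var(X_t) = E[X_t^2] - (E[X_t])^2 = x_0^2 * exp(2 mu t) * (exp(sigma^2 t) - 1) = (exp(9*t/25) - 1)*exp(2*t/5)/9.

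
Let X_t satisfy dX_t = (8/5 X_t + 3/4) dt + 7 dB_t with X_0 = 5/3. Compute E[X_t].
E[X_t] = 205*exp(8*t/5)/96 - 15/32

Taking expectations and using E[dB_t] = 0, the mean m(t) = E[X_t] satisfies the ODE m'(t) = a m(t) + b with m(0) = x_0. With a = 8/5, b = 3/4, x_0 = 5/3, the solution is
  m(t) = x_0 * exp(a t) + (b/a) * (exp(a t) - 1)
       = (5/3) * exp((8/5) t) + ((3/4)/(8/5)) * (exp((8/5) t) - 1)
       = 205*exp(8*t/5)/96 - 15/32.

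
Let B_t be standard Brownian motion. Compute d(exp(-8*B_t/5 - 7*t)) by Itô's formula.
d(exp(-8*B_t/5 - 7*t)) = (-143*exp(-8*B_t/5 - 7*t)/25) dt + (-8*exp(-8*B_t/5 - 7*t)/5) dB_t

Itô's formula for f(t, x): d f(t, B_t) = (f_t + (1/2) f_xx) dt + f_x dB_t. Compute partials of f(t, x) = exp(-7*t - 8*x/5):
  f_t(t,x)  = -7*exp(-7*t - 8*x/5)
  f_x(t,x)  = -8*exp(-7*t - 8*x/5)/5
  f_xx(t,x) = 64*exp(-7*t - 8*x/5)/25
Assemble drift = f_t + (1/2) f_xx = -143*exp(-7*t - 8*x/5)/25 and diffusion = f_x = -8*exp(-7*t - 8*x/5)/5. Substituting x = B_t:
  d(exp(-8*B_t/5 - 7*t)) = (-143*exp(-8*B_t/5 - 7*t)/25) dt + (-8*exp(-8*B_t/5 - 7*t)/5) dB_t.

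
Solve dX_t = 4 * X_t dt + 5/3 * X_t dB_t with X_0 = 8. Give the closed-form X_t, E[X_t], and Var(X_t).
X_t = 8 * exp((47/18) t + (5/3) B_t); E[X_t] = 8*exp(4*t); Var(X_t) = 64*(exp(25*t/9) - 1)*exp(8*t)

For GBM dX = mu X dt + sigma X dB with X_0 = x_0, apply Itô to Y = log X: dY = (mu - sigma^2/2) dt + sigma dB, so Y_t = log(x_0) + (mu - sigma^2/2) t + sigma B_t and hence X_t = x_0 * exp((mu - sigma^2/2) t + sigma B_t).
With mu = 4, sigma = 5/3, x_0 = 8, this gives:
  X_t = 8 * exp((47/18) * t + (5/3) * B_t).
Since sigma*B_t ~ Normal(0, sigma^2 t), E[exp(sigma*B_t)] = exp(sigma^2 t / 2); so E[X_t] = x_0 * exp((mu - sigma^2/2) t) * exp(sigma^2 t / 2) = x_0 * exp(mu t) = 8*exp(4*t).
Var(X_t) = E[X_t^2] - (E[X_t])^2 = x_0^2 * exp(2 mu t) * (exp(sigma^2 t) - 1) = 64*(exp(25*t/9) - 1)*exp(8*t).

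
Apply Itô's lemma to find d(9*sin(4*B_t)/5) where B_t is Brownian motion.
d(9*sin(4*B_t)/5) = (-72*sin(4*B_t)/5) dt + (36*cos(4*B_t)/5) dB_t

Itô's formula for f(B_t) gives d f(B_t) = f'(B_t) dB_t + (1/2) f''(B_t) dt. Compute derivatives of f(x) = 9*sin(4*x)/5:
  f'(x)  = 36*cos(4*x)/5
  f''(x) = -144*sin(4*x)/5
Substitute x = B_t and multiply the f'' term by 1/2:
  drift     = (1/2) * (-144*sin(4*x)/5) evaluated at B_t = -72*sin(4*B_t)/5
  diffusion = (36*cos(4*x)/5) evaluated at B_t = 36*cos(4*B_t)/5
Therefore d(9*sin(4*B_t)/5) = (-72*sin(4*B_t)/5) dt + (36*cos(4*B_t)/5) dB_t.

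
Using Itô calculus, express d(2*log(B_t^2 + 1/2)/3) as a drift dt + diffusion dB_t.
d(2*log(B_t^2 + 1/2)/3) = (4*(1 - 2*B_t^2)/(3*(2*B_t^2 + 1)^2)) dt + (8*B_t/(3*(2*B_t^2 + 1))) dB_t

Itô's formula for f(B_t) gives d f(B_t) = f'(B_t) dB_t + (1/2) f''(B_t) dt. Compute derivatives of f(x) = 2*log(x^2 + 1/2)/3:
  f'(x)  = 8*x/(3*(2*x^2 + 1))
  f''(x) = 8*(1 - 2*x^2)/(3*(2*x^2 + 1)^2)
Substitute x = B_t and multiply the f'' term by 1/2:
  drift     = (1/2) * (8*(1 - 2*x^2)/(3*(2*x^2 + 1)^2)) evaluated at B_t = 4*(1 - 2*B_t^2)/(3*(2*B_t^2 + 1)^2)
  diffusion = (8*x/(3*(2*x^2 + 1))) evaluated at B_t = 8*B_t/(3*(2*B_t^2 + 1))
Therefore d(2*log(B_t^2 + 1/2)/3) = (4*(1 - 2*B_t^2)/(3*(2*B_t^2 + 1)^2)) dt + (8*B_t/(3*(2*B_t^2 + 1))) dB_t.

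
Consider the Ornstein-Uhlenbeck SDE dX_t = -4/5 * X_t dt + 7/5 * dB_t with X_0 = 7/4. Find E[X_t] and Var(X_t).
E[X_t] = 7*exp(-4*t/5)/4; Var(X_t) = 49/40 - 49*exp(-8*t/5)/40

The OU SDE dX = -theta X dt + sigma dB admits the integrating factor exp(theta t): d(exp(theta t) X_t) = sigma exp(theta t) dB_t. Integrating from 0 to t:
  X_t = x_0 * exp(-theta t) + sigma * int_0^t exp(-theta (t-s)) dB_s.
The Itô integral has mean 0 and (by the Itô isometry) variance sigma^2 * int_0^t exp(-2 theta (t - s)) ds = sigma^2 * (1 - exp(-2 theta t)) / (2 theta).
With theta = 4/5, sigma = 7/5, x_0 = 7/4:
  E[X_t] = 7/4 * exp(-4/5 t) = 7*exp(-4*t/5)/4
  Var(X_t) = (7/5)^2 * (1 - exp(-2*4/5 t)) / (2 * 4/5) = 49/40 - 49*exp(-8*t/5)/40.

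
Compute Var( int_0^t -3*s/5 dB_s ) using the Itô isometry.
Var = 3*t^3/25

The Itô integral of a deterministic integrand f(s) has mean 0 because each increment f(s) * (B_{s+ds} - B_s) has mean 0. By the Itô isometry:
  Var( int_0^t f(s) dB_s ) = E[ (int_0^t f(s) dB_s)^2 ] = int_0^t f(s)^2 ds.
Here f(s) = -3*s/5, so f(s)^2 = 9*s^2/25. Integrate:
  int_0^t (9*s^2/25) ds = 3*t^3/25.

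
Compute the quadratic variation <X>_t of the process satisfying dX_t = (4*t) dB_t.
<X>_t = 16*t^3/3

For an Itô process dX_t = a(t) dt + b(t) dB_t, the quadratic variation is <X>_t = int_0^t b(s)^2 ds (the drift term does not contribute). Here b(s) = 4*s, so
  b(s)^2 = 16*s^2.
Integrating from 0 to t:
  <X>_t = int_0^t (16*s^2) ds = 16*t^3/3.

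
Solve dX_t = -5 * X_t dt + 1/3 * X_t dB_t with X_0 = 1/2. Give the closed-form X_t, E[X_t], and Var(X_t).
X_t = 1/2 * exp((-91/18) t + (1/3) B_t); E[X_t] = exp(-5*t)/2; Var(X_t) = (exp(t/9) - 1)*exp(-10*t)/4

For GBM dX = mu X dt + sigma X dB with X_0 = x_0, apply Itô to Y = log X: dY = (mu - sigma^2/2) dt + sigma dB, so Y_t = log(x_0) + (mu - sigma^2/2) t + sigma B_t and hence X_t = x_0 * exp((mu - sigma^2/2) t + sigma B_t).
With mu = -5, sigma = 1/3, x_0 = 1/2, this gives:
  X_t = 1/2 * exp((-91/18) * t + (1/3) * B_t).
Since sigma*B_t ~ Normal(0, sigma^2 t), E[exp(sigma*B_t)] = exp(sigma^2 t / 2); so E[X_t] = x_0 * exp((mu - sigma^2/2) t) * exp(sigma^2 t / 2) = x_0 * exp(mu t) = exp(-5*t)/2.
Var(X_t) = E[X_t^2] - (E[X_t])^2 = x_0^2 * exp(2 mu t) * (exp(sigma^2 t) - 1) = (exp(t/9) - 1)*exp(-10*t)/4.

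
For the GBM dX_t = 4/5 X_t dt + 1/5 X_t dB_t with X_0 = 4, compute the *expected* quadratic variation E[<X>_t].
E[<X>_t] = 16*exp(41*t/25)/41 - 16/41

<X>_t = int_0^t ((1/5) * X_s)^2 ds. Taking expectation inside the integral: E[<X>_t] = (1/5)^2 * int_0^t E[X_s^2] ds. For GBM, E[X_s^2] = x_0^2 * exp((2 mu + sigma^2) s). Integrating:
  E[<X>_t] = (1/5)^2 * 4^2 * (exp((2*(4/5) + (1/5)^2) t) - 1) / (2*(4/5) + (1/5)^2)
           = (1/5)^2 * 4^2 * (exp((41/25) t) - 1) / (41/25) = 16*exp(41*t/25)/41 - 16/41.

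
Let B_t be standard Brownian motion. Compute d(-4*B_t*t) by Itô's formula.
d(-4*B_t*t) = (-4*B_t) dt + (-4*t) dB_t

Itô's formula for f(t, x): d f(t, B_t) = (f_t + (1/2) f_xx) dt + f_x dB_t. Compute partials of f(t, x) = -4*t*x:
  f_t(t,x)  = -4*x
  f_x(t,x)  = -4*t
  f_xx(t,x) = 0
Assemble drift = f_t + (1/2) f_xx = -4*x and diffusion = f_x = -4*t. Substituting x = B_t:
  d(-4*B_t*t) = (-4*B_t) dt + (-4*t) dB_t.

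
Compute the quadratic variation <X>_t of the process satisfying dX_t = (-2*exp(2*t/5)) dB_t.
<X>_t = 5*exp(4*t/5) - 5

For an Itô process dX_t = a(t) dt + b(t) dB_t, the quadratic variation is <X>_t = int_0^t b(s)^2 ds (the drift term does not contribute). Here b(s) = -2*exp(2*s/5), so
  b(s)^2 = 4*exp(4*s/5).
Integrating from 0 to t:
  <X>_t = int_0^t (4*exp(4*s/5)) ds = 5*exp(4*t/5) - 5.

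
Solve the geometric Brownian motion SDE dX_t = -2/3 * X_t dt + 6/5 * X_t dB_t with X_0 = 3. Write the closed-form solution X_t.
X_t = 3 * exp((-104/75) * t + (6/5) * B_t)

For GBM dX = mu X dt + sigma X dB with X_0 = x_0, apply Itô to Y = log X: dY = (mu - sigma^2/2) dt + sigma dB, so Y_t = log(x_0) + (mu - sigma^2/2) t + sigma B_t and hence X_t = x_0 * exp((mu - sigma^2/2) t + sigma B_t).
With mu = -2/3, sigma = 6/5, x_0 = 3, this gives:
  X_t = 3 * exp((-104/75) * t + (6/5) * B_t).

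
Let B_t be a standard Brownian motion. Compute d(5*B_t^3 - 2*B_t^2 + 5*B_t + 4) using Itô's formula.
d(5*B_t^3 - 2*B_t^2 + 5*B_t + 4) = (15*B_t - 2) dt + (15*B_t^2 - 4*B_t + 5) dB_t

Itô's formula for f(B_t) gives d f(B_t) = f'(B_t) dB_t + (1/2) f''(B_t) dt. Compute derivatives of f(x) = 5*x^3 - 2*x^2 + 5*x + 4:
  f'(x)  = 15*x^2 - 4*x + 5
  f''(x) = 30*x - 4
Substitute x = B_t and multiply the f'' term by 1/2:
  drift     = (1/2) * (30*x - 4) evaluated at B_t = 15*B_t - 2
  diffusion = (15*x^2 - 4*x + 5) evaluated at B_t = 15*B_t^2 - 4*B_t + 5
Therefore d(5*B_t^3 - 2*B_t^2 + 5*B_t + 4) = (15*B_t - 2) dt + (15*B_t^2 - 4*B_t + 5) dB_t.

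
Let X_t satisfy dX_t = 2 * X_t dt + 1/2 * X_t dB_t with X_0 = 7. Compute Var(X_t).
Var(X_t) = 49*(exp(t/4) - 1)*exp(4*t)

For GBM dX = mu X dt + sigma X dB with X_0 = x_0, apply Itô to Y = log X: dY = (mu - sigma^2/2) dt + sigma dB, so Y_t = log(x_0) + (mu - sigma^2/2) t + sigma B_t and hence X_t = x_0 * exp((mu - sigma^2/2) t + sigma B_t).
With mu = 2, sigma = 1/2, x_0 = 7, this gives:
  X_t = 7 * exp((15/8) * t + (1/2) * B_t).
Since sigma*B_t ~ Normal(0, sigma^2 t), E[exp(sigma*B_t)] = exp(sigma^2 t / 2); so E[X_t] = x_0 * exp((mu - sigma^2/2) t) * exp(sigma^2 t / 2) = x_0 * exp(mu t) = 7*exp(2*t).
Var(X_t) = E[X_t^2] - (E[X_t])^2 = x_0^2 * exp(2 mu t) * (exp(sigma^2 t) - 1) = 49*(exp(t/4) - 1)*exp(4*t).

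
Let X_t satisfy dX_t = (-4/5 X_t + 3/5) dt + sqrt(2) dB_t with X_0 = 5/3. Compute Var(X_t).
Var(X_t) = 5/4 - 5*exp(-8*t/5)/4

The variance V(t) = Var(X_t) satisfies V'(t) = 2 a V(t) + c^2 with V(0) = 0 (drift coefficient is linear in X, diffusion is constant). With a = -4/5, c = sqrt(2), the solution is
  V(t) = (c^2 / (2 a)) * (exp(2 a t) - 1)
       = (sqrt(2)^2 / (2*(-4/5))) * (exp((-8/5) t) - 1)
       = 5/4 - 5*exp(-8*t/5)/4.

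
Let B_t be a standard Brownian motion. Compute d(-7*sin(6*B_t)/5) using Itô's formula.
d(-7*sin(6*B_t)/5) = (126*sin(6*B_t)/5) dt + (-42*cos(6*B_t)/5) dB_t

Itô's formula for f(B_t) gives d f(B_t) = f'(B_t) dB_t + (1/2) f''(B_t) dt. Compute derivatives of f(x) = -7*sin(6*x)/5:
  f'(x)  = -42*cos(6*x)/5
  f''(x) = 252*sin(6*x)/5
Substitute x = B_t and multiply the f'' term by 1/2:
  drift     = (1/2) * (252*sin(6*x)/5) evaluated at B_t = 126*sin(6*B_t)/5
  diffusion = (-42*cos(6*x)/5) evaluated at B_t = -42*cos(6*B_t)/5
Therefore d(-7*sin(6*B_t)/5) = (126*sin(6*B_t)/5) dt + (-42*cos(6*B_t)/5) dB_t.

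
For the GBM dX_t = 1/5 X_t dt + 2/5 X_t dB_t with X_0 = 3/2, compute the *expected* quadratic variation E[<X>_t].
E[<X>_t] = 9*exp(14*t/25)/14 - 9/14

<X>_t = int_0^t ((2/5) * X_s)^2 ds. Taking expectation inside the integral: E[<X>_t] = (2/5)^2 * int_0^t E[X_s^2] ds. For GBM, E[X_s^2] = x_0^2 * exp((2 mu + sigma^2) s). Integrating:
  E[<X>_t] = (2/5)^2 * (3/2)^2 * (exp((2*(1/5) + (2/5)^2) t) - 1) / (2*(1/5) + (2/5)^2)
           = (2/5)^2 * (3/2)^2 * (exp((14/25) t) - 1) / (14/25) = 9*exp(14*t/25)/14 - 9/14.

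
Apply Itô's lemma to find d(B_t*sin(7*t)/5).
d(B_t*sin(7*t)/5) = (7*B_t*cos(7*t)/5) dt + (sin(7*t)/5) dB_t

Itô's formula for f(t, x): d f(t, B_t) = (f_t + (1/2) f_xx) dt + f_x dB_t. Compute partials of f(t, x) = x*sin(7*t)/5:
  f_t(t,x)  = 7*x*cos(7*t)/5
  f_x(t,x)  = sin(7*t)/5
  f_xx(t,x) = 0
Assemble drift = f_t + (1/2) f_xx = 7*x*cos(7*t)/5 and diffusion = f_x = sin(7*t)/5. Substituting x = B_t:
  d(B_t*sin(7*t)/5) = (7*B_t*cos(7*t)/5) dt + (sin(7*t)/5) dB_t.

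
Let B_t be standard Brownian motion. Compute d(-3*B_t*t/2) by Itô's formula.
d(-3*B_t*t/2) = (-3*B_t/2) dt + (-3*t/2) dB_t

Itô's formula for f(t, x): d f(t, B_t) = (f_t + (1/2) f_xx) dt + f_x dB_t. Compute partials of f(t, x) = -3*t*x/2:
  f_t(t,x)  = -3*x/2
  f_x(t,x)  = -3*t/2
  f_xx(t,x) = 0
Assemble drift = f_t + (1/2) f_xx = -3*x/2 and diffusion = f_x = -3*t/2. Substituting x = B_t:
  d(-3*B_t*t/2) = (-3*B_t/2) dt + (-3*t/2) dB_t.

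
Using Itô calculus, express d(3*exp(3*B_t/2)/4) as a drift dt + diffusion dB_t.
d(3*exp(3*B_t/2)/4) = (27*exp(3*B_t/2)/32) dt + (9*exp(3*B_t/2)/8) dB_t

Itô's formula for f(B_t) gives d f(B_t) = f'(B_t) dB_t + (1/2) f''(B_t) dt. Compute derivatives of f(x) = 3*exp(3*x/2)/4:
  f'(x)  = 9*exp(3*x/2)/8
  f''(x) = 27*exp(3*x/2)/16
Substitute x = B_t and multiply the f'' term by 1/2:
  drift     = (1/2) * (27*exp(3*x/2)/16) evaluated at B_t = 27*exp(3*B_t/2)/32
  diffusion = (9*exp(3*x/2)/8) evaluated at B_t = 9*exp(3*B_t/2)/8
Therefore d(3*exp(3*B_t/2)/4) = (27*exp(3*B_t/2)/32) dt + (9*exp(3*B_t/2)/8) dB_t.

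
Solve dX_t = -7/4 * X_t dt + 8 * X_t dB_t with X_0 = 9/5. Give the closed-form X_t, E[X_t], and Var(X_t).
X_t = 9/5 * exp((-135/4) t + (8) B_t); E[X_t] = 9*exp(-7*t/4)/5; Var(X_t) = (81*exp(64*t) - 81)*exp(-7*t/2)/25

For GBM dX = mu X dt + sigma X dB with X_0 = x_0, apply Itô to Y = log X: dY = (mu - sigma^2/2) dt + sigma dB, so Y_t = log(x_0) + (mu - sigma^2/2) t + sigma B_t and hence X_t = x_0 * exp((mu - sigma^2/2) t + sigma B_t).
With mu = -7/4, sigma = 8, x_0 = 9/5, this gives:
  X_t = 9/5 * exp((-135/4) * t + (8) * B_t).
Since sigma*B_t ~ Normal(0, sigma^2 t), E[exp(sigma*B_t)] = exp(sigma^2 t / 2); so E[X_t] = x_0 * exp((mu - sigma^2/2) t) * exp(sigma^2 t / 2) = x_0 * exp(mu t) = 9*exp(-7*t/4)/5.
Var(X_t) = E[X_t^2] - (E[X_t])^2 = x_0^2 * exp(2 mu t) * (exp(sigma^2 t) - 1) = (81*exp(64*t) - 81)*exp(-7*t/2)/25.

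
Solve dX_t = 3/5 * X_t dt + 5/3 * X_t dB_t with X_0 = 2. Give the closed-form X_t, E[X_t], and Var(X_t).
X_t = 2 * exp((-71/90) t + (5/3) B_t); E[X_t] = 2*exp(3*t/5); Var(X_t) = 4*(exp(25*t/9) - 1)*exp(6*t/5)

For GBM dX = mu X dt + sigma X dB with X_0 = x_0, apply Itô to Y = log X: dY = (mu - sigma^2/2) dt + sigma dB, so Y_t = log(x_0) + (mu - sigma^2/2) t + sigma B_t and hence X_t = x_0 * exp((mu - sigma^2/2) t + sigma B_t).
With mu = 3/5, sigma = 5/3, x_0 = 2, this gives:
  X_t = 2 * exp((-71/90) * t + (5/3) * B_t).
Since sigma*B_t ~ Normal(0, sigma^2 t), E[exp(sigma*B_t)] = exp(sigma^2 t / 2); so E[X_t] = x_0 * exp((mu - sigma^2/2) t) * exp(sigma^2 t / 2) = x_0 * exp(mu t) = 2*exp(3*t/5).
Var(X_t) = E[X_t^2] - (E[X_t])^2 = x_0^2 * exp(2 mu t) * (exp(sigma^2 t) - 1) = 4*(exp(25*t/9) - 1)*exp(6*t/5).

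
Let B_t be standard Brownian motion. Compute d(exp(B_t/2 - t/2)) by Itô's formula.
d(exp(B_t/2 - t/2)) = (-3*exp(B_t/2 - t/2)/8) dt + (exp(B_t/2 - t/2)/2) dB_t

Itô's formula for f(t, x): d f(t, B_t) = (f_t + (1/2) f_xx) dt + f_x dB_t. Compute partials of f(t, x) = exp(-t/2 + x/2):
  f_t(t,x)  = -exp(-t/2 + x/2)/2
  f_x(t,x)  = exp(-t/2 + x/2)/2
  f_xx(t,x) = exp(-t/2 + x/2)/4
Assemble drift = f_t + (1/2) f_xx = -3*exp(-t/2 + x/2)/8 and diffusion = f_x = exp(-t/2 + x/2)/2. Substituting x = B_t:
  d(exp(B_t/2 - t/2)) = (-3*exp(B_t/2 - t/2)/8) dt + (exp(B_t/2 - t/2)/2) dB_t.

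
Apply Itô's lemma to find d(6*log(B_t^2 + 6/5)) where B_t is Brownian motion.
d(6*log(B_t^2 + 6/5)) = (30*(6 - 5*B_t^2)/(5*B_t^2 + 6)^2) dt + (60*B_t/(5*B_t^2 + 6)) dB_t

Itô's formula for f(B_t) gives d f(B_t) = f'(B_t) dB_t + (1/2) f''(B_t) dt. Compute derivatives of f(x) = 6*log(x^2 + 6/5):
  f'(x)  = 60*x/(5*x^2 + 6)
  f''(x) = 60*(6 - 5*x^2)/(5*x^2 + 6)^2
Substitute x = B_t and multiply the f'' term by 1/2:
  drift     = (1/2) * (60*(6 - 5*x^2)/(5*x^2 + 6)^2) evaluated at B_t = 30*(6 - 5*B_t^2)/(5*B_t^2 + 6)^2
  diffusion = (60*x/(5*x^2 + 6)) evaluated at B_t = 60*B_t/(5*B_t^2 + 6)
Therefore d(6*log(B_t^2 + 6/5)) = (30*(6 - 5*B_t^2)/(5*B_t^2 + 6)^2) dt + (60*B_t/(5*B_t^2 + 6)) dB_t.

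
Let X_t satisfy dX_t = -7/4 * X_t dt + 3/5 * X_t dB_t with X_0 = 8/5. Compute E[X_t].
E[X_t] = 8*exp(-7*t/4)/5

For GBM dX = mu X dt + sigma X dB with X_0 = x_0, apply Itô to Y = log X: dY = (mu - sigma^2/2) dt + sigma dB, so Y_t = log(x_0) + (mu - sigma^2/2) t + sigma B_t and hence X_t = x_0 * exp((mu - sigma^2/2) t + sigma B_t).
With mu = -7/4, sigma = 3/5, x_0 = 8/5, this gives:
  X_t = 8/5 * exp((-193/100) * t + (3/5) * B_t).
Since sigma*B_t ~ Normal(0, sigma^2 t), E[exp(sigma*B_t)] = exp(sigma^2 t / 2); so E[X_t] = x_0 * exp((mu - sigma^2/2) t) * exp(sigma^2 t / 2) = x_0 * exp(mu t) = 8*exp(-7*t/4)/5.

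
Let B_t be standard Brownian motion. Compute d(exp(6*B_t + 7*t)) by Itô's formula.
d(exp(6*B_t + 7*t)) = (25*exp(6*B_t + 7*t)) dt + (6*exp(6*B_t + 7*t)) dB_t

Itô's formula for f(t, x): d f(t, B_t) = (f_t + (1/2) f_xx) dt + f_x dB_t. Compute partials of f(t, x) = exp(7*t + 6*x):
  f_t(t,x)  = 7*exp(7*t + 6*x)
  f_x(t,x)  = 6*exp(7*t + 6*x)
  f_xx(t,x) = 36*exp(7*t + 6*x)
Assemble drift = f_t + (1/2) f_xx = 25*exp(7*t + 6*x) and diffusion = f_x = 6*exp(7*t + 6*x). Substituting x = B_t:
  d(exp(6*B_t + 7*t)) = (25*exp(6*B_t + 7*t)) dt + (6*exp(6*B_t + 7*t)) dB_t.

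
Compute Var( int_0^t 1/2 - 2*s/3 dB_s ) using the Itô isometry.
Var = t*(16*t^2 - 36*t + 27)/108

The Itô integral of a deterministic integrand f(s) has mean 0 because each increment f(s) * (B_{s+ds} - B_s) has mean 0. By the Itô isometry:
  Var( int_0^t f(s) dB_s ) = E[ (int_0^t f(s) dB_s)^2 ] = int_0^t f(s)^2 ds.
Here f(s) = 1/2 - 2*s/3, so f(s)^2 = (4*s - 3)^2/36. Integrate:
  int_0^t ((4*s - 3)^2/36) ds = t*(16*t^2 - 36*t + 27)/108.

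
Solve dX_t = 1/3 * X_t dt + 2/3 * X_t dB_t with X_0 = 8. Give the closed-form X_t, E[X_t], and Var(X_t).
X_t = 8 * exp((1/9) t + (2/3) B_t); E[X_t] = 8*exp(t/3); Var(X_t) = 64*(exp(4*t/9) - 1)*exp(2*t/3)

For GBM dX = mu X dt + sigma X dB with X_0 = x_0, apply Itô to Y = log X: dY = (mu - sigma^2/2) dt + sigma dB, so Y_t = log(x_0) + (mu - sigma^2/2) t + sigma B_t and hence X_t = x_0 * exp((mu - sigma^2/2) t + sigma B_t).
With mu = 1/3, sigma = 2/3, x_0 = 8, this gives:
  X_t = 8 * exp((1/9) * t + (2/3) * B_t).
Since sigma*B_t ~ Normal(0, sigma^2 t), E[exp(sigma*B_t)] = exp(sigma^2 t / 2); so E[X_t] = x_0 * exp((mu - sigma^2/2) t) * exp(sigma^2 t / 2) = x_0 * exp(mu t) = 8*exp(t/3).
Var(X_t) = E[X_t^2] - (E[X_t])^2 = x_0^2 * exp(2 mu t) * (exp(sigma^2 t) - 1) = 64*(exp(4*t/9) - 1)*exp(2*t/3).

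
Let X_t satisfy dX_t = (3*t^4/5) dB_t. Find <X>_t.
<X>_t = t^9/25

For an Itô process dX_t = a(t) dt + b(t) dB_t, the quadratic variation is <X>_t = int_0^t b(s)^2 ds (the drift term does not contribute). Here b(s) = 3*s^4/5, so
  b(s)^2 = 9*s^8/25.
Integrating from 0 to t:
  <X>_t = int_0^t (9*s^8/25) ds = t^9/25.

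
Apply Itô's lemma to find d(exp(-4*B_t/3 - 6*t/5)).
d(exp(-4*B_t/3 - 6*t/5)) = (-14*exp(-4*B_t/3 - 6*t/5)/45) dt + (-4*exp(-4*B_t/3 - 6*t/5)/3) dB_t

Itô's formula for f(t, x): d f(t, B_t) = (f_t + (1/2) f_xx) dt + f_x dB_t. Compute partials of f(t, x) = exp(-6*t/5 - 4*x/3):
  f_t(t,x)  = -6*exp(-6*t/5 - 4*x/3)/5
  f_x(t,x)  = -4*exp(-6*t/5 - 4*x/3)/3
  f_xx(t,x) = 16*exp(-6*t/5 - 4*x/3)/9
Assemble drift = f_t + (1/2) f_xx = -14*exp(-6*t/5 - 4*x/3)/45 and diffusion = f_x = -4*exp(-6*t/5 - 4*x/3)/3. Substituting x = B_t:
  d(exp(-4*B_t/3 - 6*t/5)) = (-14*exp(-4*B_t/3 - 6*t/5)/45) dt + (-4*exp(-4*B_t/3 - 6*t/5)/3) dB_t.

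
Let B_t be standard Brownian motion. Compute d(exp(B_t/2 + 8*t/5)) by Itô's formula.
d(exp(B_t/2 + 8*t/5)) = (69*exp(B_t/2 + 8*t/5)/40) dt + (exp(B_t/2 + 8*t/5)/2) dB_t

Itô's formula for f(t, x): d f(t, B_t) = (f_t + (1/2) f_xx) dt + f_x dB_t. Compute partials of f(t, x) = exp(8*t/5 + x/2):
  f_t(t,x)  = 8*exp(8*t/5 + x/2)/5
  f_x(t,x)  = exp(8*t/5 + x/2)/2
  f_xx(t,x) = exp(8*t/5 + x/2)/4
Assemble drift = f_t + (1/2) f_xx = 69*exp(8*t/5 + x/2)/40 and diffusion = f_x = exp(8*t/5 + x/2)/2. Substituting x = B_t:
  d(exp(B_t/2 + 8*t/5)) = (69*exp(B_t/2 + 8*t/5)/40) dt + (exp(B_t/2 + 8*t/5)/2) dB_t.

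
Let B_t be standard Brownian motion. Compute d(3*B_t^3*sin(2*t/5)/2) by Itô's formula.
d(3*B_t^3*sin(2*t/5)/2) = (3*B_t*(2*B_t^2*cos(2*t/5) + 15*sin(2*t/5))/10) dt + (9*B_t^2*sin(2*t/5)/2) dB_t

Itô's formula for f(t, x): d f(t, B_t) = (f_t + (1/2) f_xx) dt + f_x dB_t. Compute partials of f(t, x) = 3*x^3*sin(2*t/5)/2:
  f_t(t,x)  = 3*x^3*cos(2*t/5)/5
  f_x(t,x)  = 9*x^2*sin(2*t/5)/2
  f_xx(t,x) = 9*x*sin(2*t/5)
Assemble drift = f_t + (1/2) f_xx = 3*x*(2*x^2*cos(2*t/5) + 15*sin(2*t/5))/10 and diffusion = f_x = 9*x^2*sin(2*t/5)/2. Substituting x = B_t:
  d(3*B_t^3*sin(2*t/5)/2) = (3*B_t*(2*B_t^2*cos(2*t/5) + 15*sin(2*t/5))/10) dt + (9*B_t^2*sin(2*t/5)/2) dB_t.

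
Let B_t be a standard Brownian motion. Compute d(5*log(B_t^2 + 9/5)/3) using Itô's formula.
d(5*log(B_t^2 + 9/5)/3) = (25*(9 - 5*B_t^2)/(3*(5*B_t^2 + 9)^2)) dt + (50*B_t/(3*(5*B_t^2 + 9))) dB_t

Itô's formula for f(B_t) gives d f(B_t) = f'(B_t) dB_t + (1/2) f''(B_t) dt. Compute derivatives of f(x) = 5*log(x^2 + 9/5)/3:
  f'(x)  = 50*x/(3*(5*x^2 + 9))
  f''(x) = 50*(9 - 5*x^2)/(3*(5*x^2 + 9)^2)
Substitute x = B_t and multiply the f'' term by 1/2:
  drift     = (1/2) * (50*(9 - 5*x^2)/(3*(5*x^2 + 9)^2)) evaluated at B_t = 25*(9 - 5*B_t^2)/(3*(5*B_t^2 + 9)^2)
  diffusion = (50*x/(3*(5*x^2 + 9))) evaluated at B_t = 50*B_t/(3*(5*B_t^2 + 9))
Therefore d(5*log(B_t^2 + 9/5)/3) = (25*(9 - 5*B_t^2)/(3*(5*B_t^2 + 9)^2)) dt + (50*B_t/(3*(5*B_t^2 + 9))) dB_t.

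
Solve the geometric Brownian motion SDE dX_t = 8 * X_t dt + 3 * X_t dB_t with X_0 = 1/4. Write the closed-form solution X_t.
X_t = 1/4 * exp((7/2) * t + (3) * B_t)

For GBM dX = mu X dt + sigma X dB with X_0 = x_0, apply Itô to Y = log X: dY = (mu - sigma^2/2) dt + sigma dB, so Y_t = log(x_0) + (mu - sigma^2/2) t + sigma B_t and hence X_t = x_0 * exp((mu - sigma^2/2) t + sigma B_t).
With mu = 8, sigma = 3, x_0 = 1/4, this gives:
  X_t = 1/4 * exp((7/2) * t + (3) * B_t).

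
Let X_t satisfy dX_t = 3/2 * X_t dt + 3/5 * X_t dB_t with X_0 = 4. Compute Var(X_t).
Var(X_t) = 16*(exp(9*t/25) - 1)*exp(3*t)

For GBM dX = mu X dt + sigma X dB with X_0 = x_0, apply Itô to Y = log X: dY = (mu - sigma^2/2) dt + sigma dB, so Y_t = log(x_0) + (mu - sigma^2/2) t + sigma B_t and hence X_t = x_0 * exp((mu - sigma^2/2) t + sigma B_t).
With mu = 3/2, sigma = 3/5, x_0 = 4, this gives:
  X_t = 4 * exp((33/25) * t + (3/5) * B_t).
Since sigma*B_t ~ Normal(0, sigma^2 t), E[exp(sigma*B_t)] = exp(sigma^2 t / 2); so E[X_t] = x_0 * exp((mu - sigma^2/2) t) * exp(sigma^2 t / 2) = x_0 * exp(mu t) = 4*exp(3*t/2).
Var(X_t) = E[X_t^2] - (E[X_t])^2 = x_0^2 * exp(2 mu t) * (exp(sigma^2 t) - 1) = 16*(exp(9*t/25) - 1)*exp(3*t).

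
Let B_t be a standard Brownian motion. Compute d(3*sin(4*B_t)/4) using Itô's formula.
d(3*sin(4*B_t)/4) = (-6*sin(4*B_t)) dt + (3*cos(4*B_t)) dB_t

Itô's formula for f(B_t) gives d f(B_t) = f'(B_t) dB_t + (1/2) f''(B_t) dt. Compute derivatives of f(x) = 3*sin(4*x)/4:
  f'(x)  = 3*cos(4*x)
  f''(x) = -12*sin(4*x)
Substitute x = B_t and multiply the f'' term by 1/2:
  drift     = (1/2) * (-12*sin(4*x)) evaluated at B_t = -6*sin(4*B_t)
  diffusion = (3*cos(4*x)) evaluated at B_t = 3*cos(4*B_t)
Therefore d(3*sin(4*B_t)/4) = (-6*sin(4*B_t)) dt + (3*cos(4*B_t)) dB_t.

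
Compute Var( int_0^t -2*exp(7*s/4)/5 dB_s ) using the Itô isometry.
Var = 8*exp(7*t/2)/175 - 8/175

The Itô integral of a deterministic integrand f(s) has mean 0 because each increment f(s) * (B_{s+ds} - B_s) has mean 0. By the Itô isometry:
  Var( int_0^t f(s) dB_s ) = E[ (int_0^t f(s) dB_s)^2 ] = int_0^t f(s)^2 ds.
Here f(s) = -2*exp(7*s/4)/5, so f(s)^2 = 4*exp(7*s/2)/25. Integrate:
  int_0^t (4*exp(7*s/2)/25) ds = 8*exp(7*t/2)/175 - 8/175.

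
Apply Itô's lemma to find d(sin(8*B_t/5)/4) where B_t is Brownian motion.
d(sin(8*B_t/5)/4) = (-8*sin(8*B_t/5)/25) dt + (2*cos(8*B_t/5)/5) dB_t

Itô's formula for f(B_t) gives d f(B_t) = f'(B_t) dB_t + (1/2) f''(B_t) dt. Compute derivatives of f(x) = sin(8*x/5)/4:
  f'(x)  = 2*cos(8*x/5)/5
  f''(x) = -16*sin(8*x/5)/25
Substitute x = B_t and multiply the f'' term by 1/2:
  drift     = (1/2) * (-16*sin(8*x/5)/25) evaluated at B_t = -8*sin(8*B_t/5)/25
  diffusion = (2*cos(8*x/5)/5) evaluated at B_t = 2*cos(8*B_t/5)/5
Therefore d(sin(8*B_t/5)/4) = (-8*sin(8*B_t/5)/25) dt + (2*cos(8*B_t/5)/5) dB_t.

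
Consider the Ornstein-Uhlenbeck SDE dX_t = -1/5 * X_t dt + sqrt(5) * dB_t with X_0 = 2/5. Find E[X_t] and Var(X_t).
E[X_t] = 2*exp(-t/5)/5; Var(X_t) = 25/2 - 25*exp(-2*t/5)/2

The OU SDE dX = -theta X dt + sigma dB admits the integrating factor exp(theta t): d(exp(theta t) X_t) = sigma exp(theta t) dB_t. Integrating from 0 to t:
  X_t = x_0 * exp(-theta t) + sigma * int_0^t exp(-theta (t-s)) dB_s.
The Itô integral has mean 0 and (by the Itô isometry) variance sigma^2 * int_0^t exp(-2 theta (t - s)) ds = sigma^2 * (1 - exp(-2 theta t)) / (2 theta).
With theta = 1/5, sigma = sqrt(5), x_0 = 2/5:
  E[X_t] = 2/5 * exp(-1/5 t) = 2*exp(-t/5)/5
  Var(X_t) = (sqrt(5))^2 * (1 - exp(-2*1/5 t)) / (2 * 1/5) = 25/2 - 25*exp(-2*t/5)/2.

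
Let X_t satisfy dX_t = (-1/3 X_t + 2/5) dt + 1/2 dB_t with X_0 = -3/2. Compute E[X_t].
E[X_t] = 6/5 - 27*exp(-t/3)/10

Taking expectations and using E[dB_t] = 0, the mean m(t) = E[X_t] satisfies the ODE m'(t) = a m(t) + b with m(0) = x_0. With a = -1/3, b = 2/5, x_0 = -3/2, the solution is
  m(t) = x_0 * exp(a t) + (b/a) * (exp(a t) - 1)
       = (-3/2) * exp((-1/3) t) + ((2/5)/(-1/3)) * (exp((-1/3) t) - 1)
       = 6/5 - 27*exp(-t/3)/10.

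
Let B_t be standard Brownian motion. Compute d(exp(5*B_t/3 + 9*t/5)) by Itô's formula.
d(exp(5*B_t/3 + 9*t/5)) = (287*exp(5*B_t/3 + 9*t/5)/90) dt + (5*exp(5*B_t/3 + 9*t/5)/3) dB_t

Itô's formula for f(t, x): d f(t, B_t) = (f_t + (1/2) f_xx) dt + f_x dB_t. Compute partials of f(t, x) = exp(9*t/5 + 5*x/3):
  f_t(t,x)  = 9*exp(9*t/5 + 5*x/3)/5
  f_x(t,x)  = 5*exp(9*t/5 + 5*x/3)/3
  f_xx(t,x) = 25*exp(9*t/5 + 5*x/3)/9
Assemble drift = f_t + (1/2) f_xx = 287*exp(9*t/5 + 5*x/3)/90 and diffusion = f_x = 5*exp(9*t/5 + 5*x/3)/3. Substituting x = B_t:
  d(exp(5*B_t/3 + 9*t/5)) = (287*exp(5*B_t/3 + 9*t/5)/90) dt + (5*exp(5*B_t/3 + 9*t/5)/3) dB_t.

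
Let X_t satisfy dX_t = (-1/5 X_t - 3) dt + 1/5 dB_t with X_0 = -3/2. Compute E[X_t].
E[X_t] = -15 + 27*exp(-t/5)/2

Taking expectations and using E[dB_t] = 0, the mean m(t) = E[X_t] satisfies the ODE m'(t) = a m(t) + b with m(0) = x_0. With a = -1/5, b = -3, x_0 = -3/2, the solution is
  m(t) = x_0 * exp(a t) + (b/a) * (exp(a t) - 1)
       = (-3/2) * exp((-1/5) t) + ((-3)/(-1/5)) * (exp((-1/5) t) - 1)
       = -15 + 27*exp(-t/5)/2.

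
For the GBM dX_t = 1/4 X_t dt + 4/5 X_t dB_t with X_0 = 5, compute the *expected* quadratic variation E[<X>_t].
E[<X>_t] = 800*exp(57*t/50)/57 - 800/57

<X>_t = int_0^t ((4/5) * X_s)^2 ds. Taking expectation inside the integral: E[<X>_t] = (4/5)^2 * int_0^t E[X_s^2] ds. For GBM, E[X_s^2] = x_0^2 * exp((2 mu + sigma^2) s). Integrating:
  E[<X>_t] = (4/5)^2 * 5^2 * (exp((2*(1/4) + (4/5)^2) t) - 1) / (2*(1/4) + (4/5)^2)
           = (4/5)^2 * 5^2 * (exp((57/50) t) - 1) / (57/50) = 800*exp(57*t/50)/57 - 800/57.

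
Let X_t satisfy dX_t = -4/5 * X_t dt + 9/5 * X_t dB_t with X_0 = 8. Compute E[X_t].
E[X_t] = 8*exp(-4*t/5)

For GBM dX = mu X dt + sigma X dB with X_0 = x_0, apply Itô to Y = log X: dY = (mu - sigma^2/2) dt + sigma dB, so Y_t = log(x_0) + (mu - sigma^2/2) t + sigma B_t and hence X_t = x_0 * exp((mu - sigma^2/2) t + sigma B_t).
With mu = -4/5, sigma = 9/5, x_0 = 8, this gives:
  X_t = 8 * exp((-121/50) * t + (9/5) * B_t).
Since sigma*B_t ~ Normal(0, sigma^2 t), E[exp(sigma*B_t)] = exp(sigma^2 t / 2); so E[X_t] = x_0 * exp((mu - sigma^2/2) t) * exp(sigma^2 t / 2) = x_0 * exp(mu t) = 8*exp(-4*t/5).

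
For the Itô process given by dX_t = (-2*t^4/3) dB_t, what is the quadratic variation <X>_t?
<X>_t = 4*t^9/81

For an Itô process dX_t = a(t) dt + b(t) dB_t, the quadratic variation is <X>_t = int_0^t b(s)^2 ds (the drift term does not contribute). Here b(s) = -2*s^4/3, so
  b(s)^2 = 4*s^8/9.
Integrating from 0 to t:
  <X>_t = int_0^t (4*s^8/9) ds = 4*t^9/81.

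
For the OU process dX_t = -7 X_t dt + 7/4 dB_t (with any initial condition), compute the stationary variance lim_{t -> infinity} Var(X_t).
lim Var(X_t) = 7/32

The OU SDE dX = -theta X dt + sigma dB admits the integrating factor exp(theta t): d(exp(theta t) X_t) = sigma exp(theta t) dB_t. Integrating from 0 to t gives X_t = x_0 * exp(-theta t) + sigma * int_0^t exp(-theta (t-s)) dB_s for any initial x_0. The Itô integral has variance (by the Itô isometry) sigma^2 * int_0^t exp(-2 theta (t - s)) ds = sigma^2 * (1 - exp(-2 theta t)) / (2 theta), independent of x_0.
With theta = 7, sigma = 7/4:
  Var(X_t) = (7/4)^2 * (1 - exp(-2*7 t)) / (2 * 7) = 7/32 - 7*exp(-14*t)/32.
As t -> infinity, exp(-2*7 t) -> 0, so the stationary variance is sigma^2 / (2 theta) = 7/32.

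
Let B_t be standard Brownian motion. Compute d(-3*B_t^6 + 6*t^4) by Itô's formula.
d(-3*B_t^6 + 6*t^4) = (-45*B_t^4 + 24*t^3) dt + (-18*B_t^5) dB_t

Itô's formula for f(t, x): d f(t, B_t) = (f_t + (1/2) f_xx) dt + f_x dB_t. Compute partials of f(t, x) = 6*t^4 - 3*x^6:
  f_t(t,x)  = 24*t^3
  f_x(t,x)  = -18*x^5
  f_xx(t,x) = -90*x^4
Assemble drift = f_t + (1/2) f_xx = 24*t^3 - 45*x^4 and diffusion = f_x = -18*x^5. Substituting x = B_t:
  d(-3*B_t^6 + 6*t^4) = (-45*B_t^4 + 24*t^3) dt + (-18*B_t^5) dB_t.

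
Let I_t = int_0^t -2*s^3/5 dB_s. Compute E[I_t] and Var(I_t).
E[I_t] = 0; Var(I_t) = 4*t^7/175

The Itô integral of a deterministic integrand f(s) has mean 0 because each increment f(s) * (B_{s+ds} - B_s) has mean 0. By the Itô isometry:
  Var( int_0^t f(s) dB_s ) = E[ (int_0^t f(s) dB_s)^2 ] = int_0^t f(s)^2 ds.
Here f(s) = -2*s^3/5, so f(s)^2 = 4*s^6/25. Integrate:
  int_0^t (4*s^6/25) ds = 4*t^7/175.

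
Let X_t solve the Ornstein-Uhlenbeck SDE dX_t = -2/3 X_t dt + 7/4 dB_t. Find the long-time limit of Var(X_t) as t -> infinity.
lim Var(X_t) = 147/64

The OU SDE dX = -theta X dt + sigma dB admits the integrating factor exp(theta t): d(exp(theta t) X_t) = sigma exp(theta t) dB_t. Integrating from 0 to t gives X_t = x_0 * exp(-theta t) + sigma * int_0^t exp(-theta (t-s)) dB_s for any initial x_0. The Itô integral has variance (by the Itô isometry) sigma^2 * int_0^t exp(-2 theta (t - s)) ds = sigma^2 * (1 - exp(-2 theta t)) / (2 theta), independent of x_0.
With theta = 2/3, sigma = 7/4:
  Var(X_t) = (7/4)^2 * (1 - exp(-2*2/3 t)) / (2 * 2/3) = 147/64 - 147*exp(-4*t/3)/64.
As t -> infinity, exp(-2*2/3 t) -> 0, so the stationary variance is sigma^2 / (2 theta) = 147/64.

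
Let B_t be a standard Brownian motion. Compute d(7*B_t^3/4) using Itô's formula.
d(7*B_t^3/4) = (21*B_t/4) dt + (21*B_t^2/4) dB_t

Itô's formula for f(B_t) gives d f(B_t) = f'(B_t) dB_t + (1/2) f''(B_t) dt. Compute derivatives of f(x) = 7*x^3/4:
  f'(x)  = 21*x^2/4
  f''(x) = 21*x/2
Substitute x = B_t and multiply the f'' term by 1/2:
  drift     = (1/2) * (21*x/2) evaluated at B_t = 21*B_t/4
  diffusion = (21*x^2/4) evaluated at B_t = 21*B_t^2/4
Therefore d(7*B_t^3/4) = (21*B_t/4) dt + (21*B_t^2/4) dB_t.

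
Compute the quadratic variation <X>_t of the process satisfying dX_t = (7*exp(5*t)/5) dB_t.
<X>_t = 49*exp(10*t)/250 - 49/250

For an Itô process dX_t = a(t) dt + b(t) dB_t, the quadratic variation is <X>_t = int_0^t b(s)^2 ds (the drift term does not contribute). Here b(s) = 7*exp(5*s)/5, so
  b(s)^2 = 49*exp(10*s)/25.
Integrating from 0 to t:
  <X>_t = int_0^t (49*exp(10*s)/25) ds = 49*exp(10*t)/250 - 49/250.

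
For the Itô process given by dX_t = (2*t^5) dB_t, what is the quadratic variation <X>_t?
<X>_t = 4*t^11/11

For an Itô process dX_t = a(t) dt + b(t) dB_t, the quadratic variation is <X>_t = int_0^t b(s)^2 ds (the drift term does not contribute). Here b(s) = 2*s^5, so
  b(s)^2 = 4*s^10.
Integrating from 0 to t:
  <X>_t = int_0^t (4*s^10) ds = 4*t^11/11.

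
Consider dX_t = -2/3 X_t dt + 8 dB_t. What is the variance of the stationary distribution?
lim Var(X_t) = 48

The OU SDE dX = -theta X dt + sigma dB admits the integrating factor exp(theta t): d(exp(theta t) X_t) = sigma exp(theta t) dB_t. Integrating from 0 to t gives X_t = x_0 * exp(-theta t) + sigma * int_0^t exp(-theta (t-s)) dB_s for any initial x_0. The Itô integral has variance (by the Itô isometry) sigma^2 * int_0^t exp(-2 theta (t - s)) ds = sigma^2 * (1 - exp(-2 theta t)) / (2 theta), independent of x_0.
With theta = 2/3, sigma = 8:
  Var(X_t) = (8)^2 * (1 - exp(-2*2/3 t)) / (2 * 2/3) = 48 - 48*exp(-4*t/3).
As t -> infinity, exp(-2*2/3 t) -> 0, so the stationary variance is sigma^2 / (2 theta) = 48.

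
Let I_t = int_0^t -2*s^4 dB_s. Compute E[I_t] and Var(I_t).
E[I_t] = 0; Var(I_t) = 4*t^9/9

The Itô integral of a deterministic integrand f(s) has mean 0 because each increment f(s) * (B_{s+ds} - B_s) has mean 0. By the Itô isometry:
  Var( int_0^t f(s) dB_s ) = E[ (int_0^t f(s) dB_s)^2 ] = int_0^t f(s)^2 ds.
Here f(s) = -2*s^4, so f(s)^2 = 4*s^8. Integrate:
  int_0^t (4*s^8) ds = 4*t^9/9.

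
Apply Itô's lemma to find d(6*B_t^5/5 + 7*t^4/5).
d(6*B_t^5/5 + 7*t^4/5) = (12*B_t^3 + 28*t^3/5) dt + (6*B_t^4) dB_t

Itô's formula for f(t, x): d f(t, B_t) = (f_t + (1/2) f_xx) dt + f_x dB_t. Compute partials of f(t, x) = 7*t^4/5 + 6*x^5/5:
  f_t(t,x)  = 28*t^3/5
  f_x(t,x)  = 6*x^4
  f_xx(t,x) = 24*x^3
Assemble drift = f_t + (1/2) f_xx = 28*t^3/5 + 12*x^3 and diffusion = f_x = 6*x^4. Substituting x = B_t:
  d(6*B_t^5/5 + 7*t^4/5) = (12*B_t^3 + 28*t^3/5) dt + (6*B_t^4) dB_t.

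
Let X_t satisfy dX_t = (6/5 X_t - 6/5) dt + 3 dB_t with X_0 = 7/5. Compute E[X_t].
E[X_t] = 2*exp(6*t/5)/5 + 1

Taking expectations and using E[dB_t] = 0, the mean m(t) = E[X_t] satisfies the ODE m'(t) = a m(t) + b with m(0) = x_0. With a = 6/5, b = -6/5, x_0 = 7/5, the solution is
  m(t) = x_0 * exp(a t) + (b/a) * (exp(a t) - 1)
       = (7/5) * exp((6/5) t) + ((-6/5)/(6/5)) * (exp((6/5) t) - 1)
       = 2*exp(6*t/5)/5 + 1.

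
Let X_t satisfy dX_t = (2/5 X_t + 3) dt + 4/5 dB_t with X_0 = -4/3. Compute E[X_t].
E[X_t] = 37*exp(2*t/5)/6 - 15/2

Taking expectations and using E[dB_t] = 0, the mean m(t) = E[X_t] satisfies the ODE m'(t) = a m(t) + b with m(0) = x_0. With a = 2/5, b = 3, x_0 = -4/3, the solution is
  m(t) = x_0 * exp(a t) + (b/a) * (exp(a t) - 1)
       = (-4/3) * exp((2/5) t) + (3/(2/5)) * (exp((2/5) t) - 1)
       = 37*exp(2*t/5)/6 - 15/2.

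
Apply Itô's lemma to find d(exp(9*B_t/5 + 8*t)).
d(exp(9*B_t/5 + 8*t)) = (481*exp(9*B_t/5 + 8*t)/50) dt + (9*exp(9*B_t/5 + 8*t)/5) dB_t

Itô's formula for f(t, x): d f(t, B_t) = (f_t + (1/2) f_xx) dt + f_x dB_t. Compute partials of f(t, x) = exp(8*t + 9*x/5):
  f_t(t,x)  = 8*exp(8*t + 9*x/5)
  f_x(t,x)  = 9*exp(8*t + 9*x/5)/5
  f_xx(t,x) = 81*exp(8*t + 9*x/5)/25
Assemble drift = f_t + (1/2) f_xx = 481*exp(8*t + 9*x/5)/50 and diffusion = f_x = 9*exp(8*t + 9*x/5)/5. Substituting x = B_t:
  d(exp(9*B_t/5 + 8*t)) = (481*exp(9*B_t/5 + 8*t)/50) dt + (9*exp(9*B_t/5 + 8*t)/5) dB_t.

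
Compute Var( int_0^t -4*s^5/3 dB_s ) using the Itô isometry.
Var = 16*t^11/99

The Itô integral of a deterministic integrand f(s) has mean 0 because each increment f(s) * (B_{s+ds} - B_s) has mean 0. By the Itô isometry:
  Var( int_0^t f(s) dB_s ) = E[ (int_0^t f(s) dB_s)^2 ] = int_0^t f(s)^2 ds.
Here f(s) = -4*s^5/3, so f(s)^2 = 16*s^10/9. Integrate:
  int_0^t (16*s^10/9) ds = 16*t^11/99.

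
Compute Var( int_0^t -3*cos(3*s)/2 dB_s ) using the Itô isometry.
Var = 9*t/8 + 3*sin(6*t)/16

The Itô integral of a deterministic integrand f(s) has mean 0 because each increment f(s) * (B_{s+ds} - B_s) has mean 0. By the Itô isometry:
  Var( int_0^t f(s) dB_s ) = E[ (int_0^t f(s) dB_s)^2 ] = int_0^t f(s)^2 ds.
Here f(s) = -3*cos(3*s)/2, so f(s)^2 = 9*cos(3*s)^2/4. Integrate:
  int_0^t (9*cos(3*s)^2/4) ds = 9*t/8 + 3*sin(6*t)/16.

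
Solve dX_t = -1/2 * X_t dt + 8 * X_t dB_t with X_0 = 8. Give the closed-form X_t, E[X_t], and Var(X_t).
X_t = 8 * exp((-65/2) t + (8) B_t); E[X_t] = 8*exp(-t/2); Var(X_t) = (64*exp(64*t) - 64)*exp(-t)

For GBM dX = mu X dt + sigma X dB with X_0 = x_0, apply Itô to Y = log X: dY = (mu - sigma^2/2) dt + sigma dB, so Y_t = log(x_0) + (mu - sigma^2/2) t + sigma B_t and hence X_t = x_0 * exp((mu - sigma^2/2) t + sigma B_t).
With mu = -1/2, sigma = 8, x_0 = 8, this gives:
  X_t = 8 * exp((-65/2) * t + (8) * B_t).
Since sigma*B_t ~ Normal(0, sigma^2 t), E[exp(sigma*B_t)] = exp(sigma^2 t / 2); so E[X_t] = x_0 * exp((mu - sigma^2/2) t) * exp(sigma^2 t / 2) = x_0 * exp(mu t) = 8*exp(-t/2).
Var(X_t) = E[X_t^2] - (E[X_t])^2 = x_0^2 * exp(2 mu t) * (exp(sigma^2 t) - 1) = (64*exp(64*t) - 64)*exp(-t).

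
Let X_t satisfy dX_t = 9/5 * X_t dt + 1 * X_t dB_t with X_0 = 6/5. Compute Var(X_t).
Var(X_t) = 36*(exp(t) - 1)*exp(18*t/5)/25

For GBM dX = mu X dt + sigma X dB with X_0 = x_0, apply Itô to Y = log X: dY = (mu - sigma^2/2) dt + sigma dB, so Y_t = log(x_0) + (mu - sigma^2/2) t + sigma B_t and hence X_t = x_0 * exp((mu - sigma^2/2) t + sigma B_t).
With mu = 9/5, sigma = 1, x_0 = 6/5, this gives:
  X_t = 6/5 * exp((13/10) * t + (1) * B_t).
Since sigma*B_t ~ Normal(0, sigma^2 t), E[exp(sigma*B_t)] = exp(sigma^2 t / 2); so E[X_t] = x_0 * exp((mu - sigma^2/2) t) * exp(sigma^2 t / 2) = x_0 * exp(mu t) = 6*exp(9*t/5)/5.
Var(X_t) = E[X_t^2] - (E[X_t])^2 = x_0^2 * exp(2 mu t) * (exp(sigma^2 t) - 1) = 36*(exp(t) - 1)*exp(18*t/5)/25.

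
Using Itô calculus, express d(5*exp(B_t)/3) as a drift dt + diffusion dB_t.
d(5*exp(B_t)/3) = (5*exp(B_t)/6) dt + (5*exp(B_t)/3) dB_t

Itô's formula for f(B_t) gives d f(B_t) = f'(B_t) dB_t + (1/2) f''(B_t) dt. Compute derivatives of f(x) = 5*exp(x)/3:
  f'(x)  = 5*exp(x)/3
  f''(x) = 5*exp(x)/3
Substitute x = B_t and multiply the f'' term by 1/2:
  drift     = (1/2) * (5*exp(x)/3) evaluated at B_t = 5*exp(B_t)/6
  diffusion = (5*exp(x)/3) evaluated at B_t = 5*exp(B_t)/3
Therefore d(5*exp(B_t)/3) = (5*exp(B_t)/6) dt + (5*exp(B_t)/3) dB_t.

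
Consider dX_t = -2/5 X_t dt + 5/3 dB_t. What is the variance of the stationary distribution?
lim Var(X_t) = 125/36

The OU SDE dX = -theta X dt + sigma dB admits the integrating factor exp(theta t): d(exp(theta t) X_t) = sigma exp(theta t) dB_t. Integrating from 0 to t gives X_t = x_0 * exp(-theta t) + sigma * int_0^t exp(-theta (t-s)) dB_s for any initial x_0. The Itô integral has variance (by the Itô isometry) sigma^2 * int_0^t exp(-2 theta (t - s)) ds = sigma^2 * (1 - exp(-2 theta t)) / (2 theta), independent of x_0.
With theta = 2/5, sigma = 5/3:
  Var(X_t) = (5/3)^2 * (1 - exp(-2*2/5 t)) / (2 * 2/5) = 125/36 - 125*exp(-4*t/5)/36.
As t -> infinity, exp(-2*2/5 t) -> 0, so the stationary variance is sigma^2 / (2 theta) = 125/36.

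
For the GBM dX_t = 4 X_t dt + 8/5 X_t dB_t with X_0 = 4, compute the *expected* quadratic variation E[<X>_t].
E[<X>_t] = 128*exp(264*t/25)/33 - 128/33

<X>_t = int_0^t ((8/5) * X_s)^2 ds. Taking expectation inside the integral: E[<X>_t] = (8/5)^2 * int_0^t E[X_s^2] ds. For GBM, E[X_s^2] = x_0^2 * exp((2 mu + sigma^2) s). Integrating:
  E[<X>_t] = (8/5)^2 * 4^2 * (exp((2*4 + (8/5)^2) t) - 1) / (2*4 + (8/5)^2)
           = (8/5)^2 * 4^2 * (exp((264/25) t) - 1) / (264/25) = 128*exp(264*t/25)/33 - 128/33.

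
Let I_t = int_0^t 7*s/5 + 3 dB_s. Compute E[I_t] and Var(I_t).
E[I_t] = 0; Var(I_t) = t*(49*t^2 + 315*t + 675)/75

The Itô integral of a deterministic integrand f(s) has mean 0 because each increment f(s) * (B_{s+ds} - B_s) has mean 0. By the Itô isometry:
  Var( int_0^t f(s) dB_s ) = E[ (int_0^t f(s) dB_s)^2 ] = int_0^t f(s)^2 ds.
Here f(s) = 7*s/5 + 3, so f(s)^2 = (7*s + 15)^2/25. Integrate:
  int_0^t ((7*s + 15)^2/25) ds = t*(49*t^2 + 315*t + 675)/75.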